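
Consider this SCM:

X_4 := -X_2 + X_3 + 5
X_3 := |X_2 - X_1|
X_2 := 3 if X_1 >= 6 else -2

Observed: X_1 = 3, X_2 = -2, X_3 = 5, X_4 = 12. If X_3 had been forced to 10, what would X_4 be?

17

The intervention breaks the incoming arrows to X_3: X_3 := |X_2 - X_1| no longer applies, and X_3 = 10.
X_2 = 3 if X_1 >= 6 else -2  [with X_1=3]  = -2
X_4 = -X_2 + X_3 + 5  [with X_2=-2, X_3=10]  = 17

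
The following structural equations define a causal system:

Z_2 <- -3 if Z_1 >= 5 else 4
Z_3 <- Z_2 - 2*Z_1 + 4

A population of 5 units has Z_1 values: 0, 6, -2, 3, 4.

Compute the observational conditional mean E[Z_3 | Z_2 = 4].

Conditioning on Z_2=4 selects the 4 unit(s) with Z_1 ∈ {0, -2, 3, 4}. Their Z_3 values: 8, 12, 2, 0. Mean = 5.5.

5.5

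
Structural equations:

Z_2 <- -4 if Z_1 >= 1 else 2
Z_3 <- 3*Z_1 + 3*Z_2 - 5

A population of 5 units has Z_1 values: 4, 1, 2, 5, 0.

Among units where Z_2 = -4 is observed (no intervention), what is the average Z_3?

-8

E[Z_3|Z_2=-4] averages over only the 4 units with Z_2=-4 (Z_1 = 4, 1, 2, 5): Z_3 = -5, -14, -11, -2, mean -8.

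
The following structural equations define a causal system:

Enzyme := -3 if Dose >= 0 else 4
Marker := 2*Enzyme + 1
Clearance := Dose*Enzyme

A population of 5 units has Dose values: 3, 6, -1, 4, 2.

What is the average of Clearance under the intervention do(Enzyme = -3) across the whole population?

-8.4

Under do(Enzyme=-3), Enzyme's equation is replaced by Enzyme=-3 for every unit. Per-unit Clearance: -9, -18, 3, -12, -6. Mean = -8.4.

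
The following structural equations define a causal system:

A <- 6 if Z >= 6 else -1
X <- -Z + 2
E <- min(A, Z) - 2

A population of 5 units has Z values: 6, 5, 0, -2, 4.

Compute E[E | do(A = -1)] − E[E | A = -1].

0.05

Under do(A=-1), A's equation is replaced by A=-1 for every unit. Per-unit E: -3, -3, -3, -4, -3. Mean = -3.2.
Conditioning on A=-1 selects the 4 unit(s) with Z ∈ {5, 0, -2, 4}. Their E values: -3, -3, -4, -3. Mean = -3.25.
Difference = -3.2 − (-3.25) = 0.05.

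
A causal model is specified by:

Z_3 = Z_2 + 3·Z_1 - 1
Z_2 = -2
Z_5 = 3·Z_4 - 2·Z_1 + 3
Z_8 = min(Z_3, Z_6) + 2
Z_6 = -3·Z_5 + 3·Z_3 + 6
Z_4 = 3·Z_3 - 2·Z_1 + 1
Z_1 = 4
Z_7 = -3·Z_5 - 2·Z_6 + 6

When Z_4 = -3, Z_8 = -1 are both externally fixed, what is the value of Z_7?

-102

Setting Z_4 = -3, Z_8 = -1 by intervention discards those variables' equations.
Z_3 = Z_2 + 3·Z_1 - 1  [with Z_2=-2, Z_1=4]  = 9
Z_5 = 3·Z_4 - 2·Z_1 + 3  [with Z_4=-3, Z_1=4]  = -14
Z_6 = -3·Z_5 + 3·Z_3 + 6  [with Z_5=-14, Z_3=9]  = 75
Z_7 = -3·Z_5 - 2·Z_6 + 6  [with Z_5=-14, Z_6=75]  = -102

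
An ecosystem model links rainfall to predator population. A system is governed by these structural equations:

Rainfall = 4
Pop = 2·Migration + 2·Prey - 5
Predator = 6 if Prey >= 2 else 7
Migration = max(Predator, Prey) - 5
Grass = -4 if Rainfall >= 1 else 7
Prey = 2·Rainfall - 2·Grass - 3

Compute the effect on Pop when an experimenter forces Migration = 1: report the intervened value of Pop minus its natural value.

-14

The intervention breaks the incoming arrows to Migration: Migration = max(Predator, Prey) - 5 no longer applies, and Migration = 1.
Grass = -4 if Rainfall >= 1 else 7  [with Rainfall=4]  = -4
Prey = 2·Rainfall - 2·Grass - 3  [with Rainfall=4, Grass=-4]  = 13
Pop = 2·Migration + 2·Prey - 5  [with Migration=1, Prey=13]  = 23
Without intervention: Grass = -4 if Rainfall >= 1 else 7  [with Rainfall=4]  = -4; Prey = 2·Rainfall - 2·Grass - 3  [with Rainfall=4, Grass=-4]  = 13; Predator = 6 if Prey >= 2 else 7  [with Prey=13]  = 6; Migration = max(Predator, Prey) - 5  [with Predator=6, Prey=13]  = 8; Pop = 2·Migration + 2·Prey - 5  [with Migration=8, Prey=13]  = 37.
Change = 23 − 37 = -14.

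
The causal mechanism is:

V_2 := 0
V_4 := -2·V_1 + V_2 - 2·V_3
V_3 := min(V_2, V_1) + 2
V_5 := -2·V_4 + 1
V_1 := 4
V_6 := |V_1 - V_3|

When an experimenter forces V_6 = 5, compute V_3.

2

do(V_6=5) replaces the equation V_6 := |V_1 - V_3| with the constant V_6 = 5.
V_3 is not downstream of the intervention, so its value is determined by the original equations.
V_3 = min(V_2, V_1) + 2  [with V_2=0, V_1=4]  = 2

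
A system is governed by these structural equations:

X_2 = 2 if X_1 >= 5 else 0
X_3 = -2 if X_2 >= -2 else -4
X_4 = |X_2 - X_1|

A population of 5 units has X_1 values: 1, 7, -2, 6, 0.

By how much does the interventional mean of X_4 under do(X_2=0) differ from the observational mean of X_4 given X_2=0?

do(X_2=0) breaks X_2's dependence on X_1. With X_2=0 fixed, X_4 across the units is 1, 7, 2, 6, 0, mean 3.2.
E[X_4|X_2=0] averages over only the 3 units with X_2=0 (X_1 = 1, -2, 0): X_4 = 1, 2, 0, mean 1.
Difference = 3.2 − 1 = 2.2.

2.2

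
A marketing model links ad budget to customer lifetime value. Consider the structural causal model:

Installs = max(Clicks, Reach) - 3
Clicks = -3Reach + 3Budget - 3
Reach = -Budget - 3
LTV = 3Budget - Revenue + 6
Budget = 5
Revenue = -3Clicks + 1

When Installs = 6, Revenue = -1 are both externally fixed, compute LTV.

The joint intervention fixes Installs = 6, Revenue = -1, removing each variable's own equation.
LTV = 3Budget - Revenue + 6  [with Budget=5, Revenue=-1]  = 22

22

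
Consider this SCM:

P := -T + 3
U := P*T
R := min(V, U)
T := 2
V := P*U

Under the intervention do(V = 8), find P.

1

The intervention breaks the incoming arrows to V: V := P*U no longer applies, and V = 8.
Since P is not a descendant of the intervened variable, it is unaffected.
P = -T + 3  [with T=2]  = 1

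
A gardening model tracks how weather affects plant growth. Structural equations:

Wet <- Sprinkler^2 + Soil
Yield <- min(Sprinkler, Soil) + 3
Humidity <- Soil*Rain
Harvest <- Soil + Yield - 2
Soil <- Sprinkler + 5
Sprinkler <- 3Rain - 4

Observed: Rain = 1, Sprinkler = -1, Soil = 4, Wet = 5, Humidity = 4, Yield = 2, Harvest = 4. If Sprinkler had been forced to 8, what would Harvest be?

Under do(Sprinkler=8), the mechanism Sprinkler <- 3Rain - 4 is discarded; Sprinkler is fixed at 8.
Soil = Sprinkler + 5  [with Sprinkler=8]  = 13
Yield = min(Sprinkler, Soil) + 3  [with Sprinkler=8, Soil=13]  = 11
Harvest = Soil + Yield - 2  [with Soil=13, Yield=11]  = 22

22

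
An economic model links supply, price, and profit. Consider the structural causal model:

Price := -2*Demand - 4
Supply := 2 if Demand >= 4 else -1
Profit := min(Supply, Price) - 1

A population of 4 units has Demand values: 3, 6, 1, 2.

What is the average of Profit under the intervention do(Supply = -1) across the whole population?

-11

The intervention sets Supply=-1 in all 4 units regardless of Demand. Recomputing Profit per unit gives -11, -17, -7, -9; average -11.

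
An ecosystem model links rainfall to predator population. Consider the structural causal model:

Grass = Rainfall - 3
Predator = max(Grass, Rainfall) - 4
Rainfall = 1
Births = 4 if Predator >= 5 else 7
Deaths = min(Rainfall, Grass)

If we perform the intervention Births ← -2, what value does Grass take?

The intervention breaks the incoming arrows to Births: Births = 4 if Predator >= 5 else 7 no longer applies, and Births = -2.
Since Grass is not a descendant of the intervened variable, it is unaffected.
Grass = Rainfall - 3  [with Rainfall=1]  = -2

-2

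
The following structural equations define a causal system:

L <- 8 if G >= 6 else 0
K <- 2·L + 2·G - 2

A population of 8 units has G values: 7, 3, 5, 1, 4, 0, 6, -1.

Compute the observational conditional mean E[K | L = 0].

2

E[K|L=0] averages over only the 6 units with L=0 (G = 3, 5, 1, 4, 0, -1): K = 4, 8, 0, 6, -2, -4, mean 2.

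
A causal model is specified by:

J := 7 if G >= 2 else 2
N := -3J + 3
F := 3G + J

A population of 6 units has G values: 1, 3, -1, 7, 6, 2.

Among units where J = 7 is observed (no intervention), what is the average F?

20.5

Conditioning on J=7 selects the 4 unit(s) with G ∈ {3, 7, 6, 2}. Their F values: 16, 28, 25, 13. Mean = 20.5.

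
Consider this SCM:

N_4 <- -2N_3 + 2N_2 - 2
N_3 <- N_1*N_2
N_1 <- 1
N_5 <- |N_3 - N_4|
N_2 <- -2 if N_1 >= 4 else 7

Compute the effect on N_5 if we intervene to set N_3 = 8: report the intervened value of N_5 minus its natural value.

do(N_3=8) replaces the equation N_3 <- N_1*N_2 with the constant N_3 = 8.
N_2 = -2 if N_1 >= 4 else 7  [with N_1=1]  = 7
N_4 = -2N_3 + 2N_2 - 2  [with N_3=8, N_2=7]  = -4
N_5 = |N_3 - N_4|  [with N_3=8, N_4=-4]  = 12
Without intervention: N_2 = -2 if N_1 >= 4 else 7  [with N_1=1]  = 7; N_3 = N_1*N_2  [with N_1=1, N_2=7]  = 7; N_4 = -2N_3 + 2N_2 - 2  [with N_3=7, N_2=7]  = -2; N_5 = |N_3 - N_4|  [with N_3=7, N_4=-2]  = 9.
Change = 12 − 9 = 3.

3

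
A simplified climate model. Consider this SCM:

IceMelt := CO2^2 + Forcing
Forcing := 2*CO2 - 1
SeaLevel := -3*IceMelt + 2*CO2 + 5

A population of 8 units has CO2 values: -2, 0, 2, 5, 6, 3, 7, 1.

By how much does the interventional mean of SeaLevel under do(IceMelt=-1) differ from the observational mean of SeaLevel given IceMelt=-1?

Under do(IceMelt=-1), IceMelt's equation is replaced by IceMelt=-1 for every unit. Per-unit SeaLevel: 4, 8, 12, 18, 20, 14, 22, 10. Mean = 13.5.
Observing IceMelt=-1 restricts to units where IceMelt's equation naturally yields -1: CO2 ∈ {-2, 0}. In that subpopulation SeaLevel = 4, 8, mean 6.
Difference = 13.5 − 6 = 7.5.

7.5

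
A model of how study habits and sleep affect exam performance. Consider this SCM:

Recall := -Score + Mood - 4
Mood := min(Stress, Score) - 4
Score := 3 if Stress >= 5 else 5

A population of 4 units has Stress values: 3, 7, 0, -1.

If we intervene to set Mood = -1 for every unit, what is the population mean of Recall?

-9.5

Under do(Mood=-1), Mood's equation is replaced by Mood=-1 for every unit. Per-unit Recall: -10, -8, -10, -10. Mean = -9.5.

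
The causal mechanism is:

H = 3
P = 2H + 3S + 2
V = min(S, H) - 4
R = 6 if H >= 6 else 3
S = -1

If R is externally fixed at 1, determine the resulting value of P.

5

The intervention breaks the incoming arrows to R: R = 6 if H >= 6 else 3 no longer applies, and R = 1.
Since P is not a descendant of the intervened variable, it is unaffected.
P = 2H + 3S + 2  [with H=3, S=-1]  = 5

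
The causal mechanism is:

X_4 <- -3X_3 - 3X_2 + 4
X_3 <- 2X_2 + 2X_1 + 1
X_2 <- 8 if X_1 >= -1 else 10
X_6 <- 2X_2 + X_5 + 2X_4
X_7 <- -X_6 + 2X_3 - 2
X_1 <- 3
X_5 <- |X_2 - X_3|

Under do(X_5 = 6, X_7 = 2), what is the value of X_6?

-156

Under do(X_5 = 6, X_7 = 2), each intervened variable's structural equation is replaced by its fixed value.
X_2 = 8 if X_1 >= -1 else 10  [with X_1=3]  = 8
X_3 = 2X_2 + 2X_1 + 1  [with X_2=8, X_1=3]  = 23
X_4 = -3X_3 - 3X_2 + 4  [with X_3=23, X_2=8]  = -89
X_6 = 2X_2 + X_5 + 2X_4  [with X_2=8, X_5=6, X_4=-89]  = -156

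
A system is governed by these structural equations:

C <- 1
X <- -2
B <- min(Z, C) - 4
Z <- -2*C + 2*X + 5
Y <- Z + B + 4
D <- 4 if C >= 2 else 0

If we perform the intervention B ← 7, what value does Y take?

10

The intervention breaks the incoming arrows to B: B <- min(Z, C) - 4 no longer applies, and B = 7.
Z = -2*C + 2*X + 5  [with C=1, X=-2]  = -1
Y = Z + B + 4  [with Z=-1, B=7]  = 10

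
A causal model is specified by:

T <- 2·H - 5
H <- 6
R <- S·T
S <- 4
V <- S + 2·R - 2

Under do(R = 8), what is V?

Intervening sets R = 8 and removes its equation (R <- S·T).
V = S + 2·R - 2  [with S=4, R=8]  = 18

18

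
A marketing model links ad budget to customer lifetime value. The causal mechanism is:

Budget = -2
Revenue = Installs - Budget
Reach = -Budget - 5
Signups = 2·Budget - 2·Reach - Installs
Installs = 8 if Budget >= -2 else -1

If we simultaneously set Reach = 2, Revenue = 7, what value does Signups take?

The joint intervention fixes Reach = 2, Revenue = 7, removing each variable's own equation.
Installs = 8 if Budget >= -2 else -1  [with Budget=-2]  = 8
Signups = 2·Budget - 2·Reach - Installs  [with Budget=-2, Reach=2, Installs=8]  = -16

-16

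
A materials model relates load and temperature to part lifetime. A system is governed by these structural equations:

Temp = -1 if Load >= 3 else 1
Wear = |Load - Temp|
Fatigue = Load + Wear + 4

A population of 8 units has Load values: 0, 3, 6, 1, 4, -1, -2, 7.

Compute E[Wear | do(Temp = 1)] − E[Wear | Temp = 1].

1.25

Every unit gets Temp=1 under the intervention. Wear values become 1, 2, 5, 0, 3, 2, 3, 6; E[Wear|do(Temp=1)] = 2.75.
Observing Temp=1 restricts to units where Temp's equation naturally yields 1: Load ∈ {0, 1, -1, -2}. In that subpopulation Wear = 1, 0, 2, 3, mean 1.5.
Difference = 2.75 − 1.5 = 1.25.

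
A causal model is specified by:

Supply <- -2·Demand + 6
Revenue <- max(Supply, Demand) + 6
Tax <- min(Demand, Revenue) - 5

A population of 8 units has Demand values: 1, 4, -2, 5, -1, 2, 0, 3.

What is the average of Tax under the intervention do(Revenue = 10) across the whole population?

Under do(Revenue=10), Revenue's equation is replaced by Revenue=10 for every unit. Per-unit Tax: -4, -1, -7, 0, -6, -3, -5, -2. Mean = -3.5.

-3.5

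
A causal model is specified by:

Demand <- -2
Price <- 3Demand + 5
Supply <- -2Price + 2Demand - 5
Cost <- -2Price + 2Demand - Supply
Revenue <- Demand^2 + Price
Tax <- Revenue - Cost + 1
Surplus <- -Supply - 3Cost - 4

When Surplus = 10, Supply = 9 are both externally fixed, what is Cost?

-11

The joint intervention fixes Surplus = 10, Supply = 9, removing each variable's own equation.
Price = 3Demand + 5  [with Demand=-2]  = -1
Cost = -2Price + 2Demand - Supply  [with Price=-1, Demand=-2, Supply=9]  = -11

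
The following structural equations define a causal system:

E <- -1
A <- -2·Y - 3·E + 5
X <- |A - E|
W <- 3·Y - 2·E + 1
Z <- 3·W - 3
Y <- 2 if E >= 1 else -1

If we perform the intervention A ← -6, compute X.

5

The intervention breaks the incoming arrows to A: A <- -2·Y - 3·E + 5 no longer applies, and A = -6.
X = |A - E|  [with A=-6, E=-1]  = 5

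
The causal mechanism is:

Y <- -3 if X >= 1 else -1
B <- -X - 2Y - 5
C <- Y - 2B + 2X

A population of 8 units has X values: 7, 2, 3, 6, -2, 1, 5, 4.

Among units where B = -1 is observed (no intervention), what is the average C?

0

Conditioning on B=-1 selects the 2 unit(s) with X ∈ {2, -2}. Their C values: 3, -3. Mean = 0.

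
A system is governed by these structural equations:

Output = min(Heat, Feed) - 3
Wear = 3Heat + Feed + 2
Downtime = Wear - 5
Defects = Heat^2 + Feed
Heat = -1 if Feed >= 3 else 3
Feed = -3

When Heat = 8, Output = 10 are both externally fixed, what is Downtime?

18

Setting Heat = 8, Output = 10 by intervention discards those variables' equations.
Wear = 3Heat + Feed + 2  [with Heat=8, Feed=-3]  = 23
Downtime = Wear - 5  [with Wear=23]  = 18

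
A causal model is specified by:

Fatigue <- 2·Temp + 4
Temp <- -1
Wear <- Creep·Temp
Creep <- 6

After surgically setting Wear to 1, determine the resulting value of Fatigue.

2

The intervention breaks the incoming arrows to Wear: Wear <- Creep·Temp no longer applies, and Wear = 1.
Fatigue is not downstream of the intervention, so its value is determined by the original equations.
Fatigue = 2·Temp + 4  [with Temp=-1]  = 2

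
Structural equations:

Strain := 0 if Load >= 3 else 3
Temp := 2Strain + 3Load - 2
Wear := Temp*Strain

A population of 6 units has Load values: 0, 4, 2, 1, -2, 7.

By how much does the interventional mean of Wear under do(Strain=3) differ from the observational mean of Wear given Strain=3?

do(Strain=3) breaks Strain's dependence on Load. With Strain=3 fixed, Wear across the units is 12, 48, 30, 21, -6, 75, mean 30.
Conditioning on Strain=3 selects the 4 unit(s) with Load ∈ {0, 2, 1, -2}. Their Wear values: 12, 30, 21, -6. Mean = 14.25.
Difference = 30 − 14.25 = 15.75.

15.75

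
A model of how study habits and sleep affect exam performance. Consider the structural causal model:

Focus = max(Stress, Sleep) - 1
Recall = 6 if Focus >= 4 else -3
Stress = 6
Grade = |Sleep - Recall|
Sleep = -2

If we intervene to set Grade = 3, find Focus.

do(Grade=3) replaces the equation Grade = |Sleep - Recall| with the constant Grade = 3.
Focus is not downstream of the intervention, so its value is determined by the original equations.
Focus = max(Stress, Sleep) - 1  [with Stress=6, Sleep=-2]  = 5

5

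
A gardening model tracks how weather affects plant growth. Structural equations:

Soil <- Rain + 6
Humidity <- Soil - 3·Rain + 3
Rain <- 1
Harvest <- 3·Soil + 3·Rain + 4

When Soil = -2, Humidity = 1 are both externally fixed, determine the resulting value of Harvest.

1

Setting Soil = -2, Humidity = 1 by intervention discards those variables' equations.
Harvest = 3·Soil + 3·Rain + 4  [with Soil=-2, Rain=1]  = 1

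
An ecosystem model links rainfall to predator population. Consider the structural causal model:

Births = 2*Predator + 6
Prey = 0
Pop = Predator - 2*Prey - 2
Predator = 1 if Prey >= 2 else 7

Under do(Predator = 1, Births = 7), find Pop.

Setting Predator = 1, Births = 7 by intervention discards those variables' equations.
Pop = Predator - 2*Prey - 2  [with Predator=1, Prey=0]  = -1

-1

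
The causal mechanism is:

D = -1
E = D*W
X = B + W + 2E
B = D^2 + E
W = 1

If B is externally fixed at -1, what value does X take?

-2

Intervening sets B = -1 and removes its equation (B = D^2 + E).
E = D*W  [with D=-1, W=1]  = -1
X = B + W + 2E  [with B=-1, W=1, E=-1]  = -2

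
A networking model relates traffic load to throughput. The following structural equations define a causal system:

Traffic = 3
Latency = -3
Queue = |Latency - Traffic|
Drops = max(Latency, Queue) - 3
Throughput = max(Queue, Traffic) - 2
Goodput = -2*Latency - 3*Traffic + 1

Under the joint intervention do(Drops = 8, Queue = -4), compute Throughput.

1

The joint intervention fixes Drops = 8, Queue = -4, removing each variable's own equation.
Throughput = max(Queue, Traffic) - 2  [with Queue=-4, Traffic=3]  = 1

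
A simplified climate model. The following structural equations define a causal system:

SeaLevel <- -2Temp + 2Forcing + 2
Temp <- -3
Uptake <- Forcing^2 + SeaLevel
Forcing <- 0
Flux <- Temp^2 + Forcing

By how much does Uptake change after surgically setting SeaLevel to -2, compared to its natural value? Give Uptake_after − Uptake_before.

do(SeaLevel=-2) replaces the equation SeaLevel <- -2Temp + 2Forcing + 2 with the constant SeaLevel = -2.
Uptake = Forcing^2 + SeaLevel  [with Forcing=0, SeaLevel=-2]  = -2
Without intervention: SeaLevel = -2Temp + 2Forcing + 2  [with Temp=-3, Forcing=0]  = 8; Uptake = Forcing^2 + SeaLevel  [with Forcing=0, SeaLevel=8]  = 8.
Change = -2 − 8 = -10.

-10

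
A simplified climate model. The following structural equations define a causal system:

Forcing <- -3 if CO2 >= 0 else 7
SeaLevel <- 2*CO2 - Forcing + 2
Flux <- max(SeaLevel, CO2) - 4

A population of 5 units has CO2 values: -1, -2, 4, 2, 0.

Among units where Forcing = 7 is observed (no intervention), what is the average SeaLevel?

Observing Forcing=7 restricts to units where Forcing's equation naturally yields 7: CO2 ∈ {-1, -2}. In that subpopulation SeaLevel = -7, -9, mean -8.

-8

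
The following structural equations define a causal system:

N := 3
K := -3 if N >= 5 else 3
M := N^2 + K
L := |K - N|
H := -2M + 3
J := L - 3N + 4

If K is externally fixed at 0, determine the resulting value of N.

Under do(K=0), the mechanism K := -3 if N >= 5 else 3 is discarded; K is fixed at 0.
N is not downstream of the intervention, so its value is determined by the original equations.

3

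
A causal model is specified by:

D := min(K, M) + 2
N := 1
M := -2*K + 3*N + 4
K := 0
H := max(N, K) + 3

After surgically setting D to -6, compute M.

The intervention breaks the incoming arrows to D: D := min(K, M) + 2 no longer applies, and D = -6.
Since M is not a descendant of the intervened variable, it is unaffected.
M = -2*K + 3*N + 4  [with K=0, N=1]  = 7

7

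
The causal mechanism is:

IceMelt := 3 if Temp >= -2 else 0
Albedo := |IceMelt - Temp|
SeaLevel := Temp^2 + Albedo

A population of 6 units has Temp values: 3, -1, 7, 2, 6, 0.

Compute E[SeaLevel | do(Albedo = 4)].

20.5

Under do(Albedo=4), Albedo's equation is replaced by Albedo=4 for every unit. Per-unit SeaLevel: 13, 5, 53, 8, 40, 4. Mean = 20.5.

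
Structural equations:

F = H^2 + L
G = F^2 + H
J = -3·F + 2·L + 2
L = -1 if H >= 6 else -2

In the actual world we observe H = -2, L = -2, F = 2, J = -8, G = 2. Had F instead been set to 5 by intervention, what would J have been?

The intervention breaks the incoming arrows to F: F = H^2 + L no longer applies, and F = 5.
L = -1 if H >= 6 else -2  [with H=-2]  = -2
J = -3·F + 2·L + 2  [with F=5, L=-2]  = -17

-17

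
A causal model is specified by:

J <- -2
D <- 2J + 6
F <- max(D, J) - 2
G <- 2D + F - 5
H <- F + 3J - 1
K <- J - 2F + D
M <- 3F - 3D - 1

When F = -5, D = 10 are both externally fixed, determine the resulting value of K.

Setting F = -5, D = 10 by intervention discards those variables' equations.
K = J - 2F + D  [with J=-2, F=-5, D=10]  = 18

18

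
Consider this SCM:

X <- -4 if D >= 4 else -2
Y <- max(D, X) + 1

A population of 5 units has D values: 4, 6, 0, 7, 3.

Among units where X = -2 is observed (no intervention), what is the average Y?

2.5

Observing X=-2 restricts to units where X's equation naturally yields -2: D ∈ {0, 3}. In that subpopulation Y = 1, 4, mean 2.5.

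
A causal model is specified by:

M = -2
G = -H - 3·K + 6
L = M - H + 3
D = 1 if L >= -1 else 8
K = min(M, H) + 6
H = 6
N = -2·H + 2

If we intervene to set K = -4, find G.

12

Under do(K=-4), the mechanism K = min(M, H) + 6 is discarded; K is fixed at -4.
G = -H - 3·K + 6  [with H=6, K=-4]  = 12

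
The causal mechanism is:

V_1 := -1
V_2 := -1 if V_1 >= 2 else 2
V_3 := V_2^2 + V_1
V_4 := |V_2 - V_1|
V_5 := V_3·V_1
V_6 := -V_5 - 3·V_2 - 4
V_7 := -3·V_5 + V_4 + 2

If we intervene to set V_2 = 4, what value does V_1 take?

-1

Under do(V_2=4), the mechanism V_2 := -1 if V_1 >= 2 else 2 is discarded; V_2 is fixed at 4.
V_1 is not downstream of the intervention, so its value is determined by the original equations.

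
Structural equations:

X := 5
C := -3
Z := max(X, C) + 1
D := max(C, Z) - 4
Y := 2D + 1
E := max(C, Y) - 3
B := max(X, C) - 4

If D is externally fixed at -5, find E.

-6

Under do(D=-5), the mechanism D := max(C, Z) - 4 is discarded; D is fixed at -5.
Y = 2D + 1  [with D=-5]  = -9
E = max(C, Y) - 3  [with C=-3, Y=-9]  = -6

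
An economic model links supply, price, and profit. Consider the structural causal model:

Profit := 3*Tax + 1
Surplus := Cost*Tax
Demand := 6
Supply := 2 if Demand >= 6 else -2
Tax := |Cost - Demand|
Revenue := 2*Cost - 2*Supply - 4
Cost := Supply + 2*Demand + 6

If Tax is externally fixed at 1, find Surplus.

20

Under do(Tax=1), the mechanism Tax := |Cost - Demand| is discarded; Tax is fixed at 1.
Supply = 2 if Demand >= 6 else -2  [with Demand=6]  = 2
Cost = Supply + 2*Demand + 6  [with Supply=2, Demand=6]  = 20
Surplus = Cost*Tax  [with Cost=20, Tax=1]  = 20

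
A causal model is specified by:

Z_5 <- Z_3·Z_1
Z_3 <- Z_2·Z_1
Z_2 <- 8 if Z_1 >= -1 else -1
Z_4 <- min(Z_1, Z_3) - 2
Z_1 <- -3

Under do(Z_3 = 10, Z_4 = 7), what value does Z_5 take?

Setting Z_3 = 10, Z_4 = 7 by intervention discards those variables' equations.
Z_5 = Z_3·Z_1  [with Z_3=10, Z_1=-3]  = -30

-30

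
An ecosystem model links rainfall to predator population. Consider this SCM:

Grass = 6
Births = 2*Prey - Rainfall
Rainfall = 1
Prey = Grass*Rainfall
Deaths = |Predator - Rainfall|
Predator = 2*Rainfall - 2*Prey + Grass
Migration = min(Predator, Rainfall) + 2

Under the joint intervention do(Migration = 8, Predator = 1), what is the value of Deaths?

Setting Migration = 8, Predator = 1 by intervention discards those variables' equations.
Deaths = |Predator - Rainfall|  [with Predator=1, Rainfall=1]  = 0

0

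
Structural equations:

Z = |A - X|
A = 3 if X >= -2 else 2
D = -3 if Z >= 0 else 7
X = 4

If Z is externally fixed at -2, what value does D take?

7

The intervention breaks the incoming arrows to Z: Z = |A - X| no longer applies, and Z = -2.
D = -3 if Z >= 0 else 7  [with Z=-2]  = 7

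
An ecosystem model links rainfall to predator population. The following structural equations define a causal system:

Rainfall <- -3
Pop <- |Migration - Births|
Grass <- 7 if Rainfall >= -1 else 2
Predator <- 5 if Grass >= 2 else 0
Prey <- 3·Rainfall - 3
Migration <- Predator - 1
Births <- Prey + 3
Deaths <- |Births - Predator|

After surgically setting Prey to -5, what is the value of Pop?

The intervention breaks the incoming arrows to Prey: Prey <- 3·Rainfall - 3 no longer applies, and Prey = -5.
Grass = 7 if Rainfall >= -1 else 2  [with Rainfall=-3]  = 2
Predator = 5 if Grass >= 2 else 0  [with Grass=2]  = 5
Births = Prey + 3  [with Prey=-5]  = -2
Migration = Predator - 1  [with Predator=5]  = 4
Pop = |Migration - Births|  [with Migration=4, Births=-2]  = 6

6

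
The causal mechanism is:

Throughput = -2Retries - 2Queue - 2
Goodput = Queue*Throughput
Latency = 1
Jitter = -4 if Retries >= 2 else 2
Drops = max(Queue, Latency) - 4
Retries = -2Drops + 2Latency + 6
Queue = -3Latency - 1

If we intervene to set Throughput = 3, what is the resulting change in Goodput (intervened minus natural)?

Intervening sets Throughput = 3 and removes its equation (Throughput = -2Retries - 2Queue - 2).
Queue = -3Latency - 1  [with Latency=1]  = -4
Goodput = Queue*Throughput  [with Queue=-4, Throughput=3]  = -12
Without intervention: Queue = -3Latency - 1  [with Latency=1]  = -4; Drops = max(Queue, Latency) - 4  [with Queue=-4, Latency=1]  = -3; Retries = -2Drops + 2Latency + 6  [with Drops=-3, Latency=1]  = 14; Throughput = -2Retries - 2Queue - 2  [with Retries=14, Queue=-4]  = -22; Goodput = Queue*Throughput  [with Queue=-4, Throughput=-22]  = 88.
Change = -12 − 88 = -100.

-100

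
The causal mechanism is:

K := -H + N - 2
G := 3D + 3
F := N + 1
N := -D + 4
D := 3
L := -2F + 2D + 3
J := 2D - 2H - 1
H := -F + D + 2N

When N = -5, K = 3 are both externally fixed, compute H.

-3

Under do(N = -5, K = 3), each intervened variable's structural equation is replaced by its fixed value.
F = N + 1  [with N=-5]  = -4
H = -F + D + 2N  [with F=-4, D=3, N=-5]  = -3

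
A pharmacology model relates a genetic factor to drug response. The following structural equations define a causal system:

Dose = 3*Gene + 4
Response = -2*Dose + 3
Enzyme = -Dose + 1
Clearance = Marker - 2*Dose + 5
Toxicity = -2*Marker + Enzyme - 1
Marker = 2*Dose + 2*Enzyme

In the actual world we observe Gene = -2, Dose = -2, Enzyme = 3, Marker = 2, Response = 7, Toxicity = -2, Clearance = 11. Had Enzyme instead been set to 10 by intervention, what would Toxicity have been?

-23

The intervention breaks the incoming arrows to Enzyme: Enzyme = -Dose + 1 no longer applies, and Enzyme = 10.
Dose = 3*Gene + 4  [with Gene=-2]  = -2
Marker = 2*Dose + 2*Enzyme  [with Dose=-2, Enzyme=10]  = 16
Toxicity = -2*Marker + Enzyme - 1  [with Marker=16, Enzyme=10]  = -23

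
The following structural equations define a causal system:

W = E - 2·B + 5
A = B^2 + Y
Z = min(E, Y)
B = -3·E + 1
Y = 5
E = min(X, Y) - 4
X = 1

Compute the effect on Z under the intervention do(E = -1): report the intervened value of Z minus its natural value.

2

The intervention breaks the incoming arrows to E: E = min(X, Y) - 4 no longer applies, and E = -1.
Z = min(E, Y)  [with E=-1, Y=5]  = -1
Without intervention: E = min(X, Y) - 4  [with X=1, Y=5]  = -3; Z = min(E, Y)  [with E=-3, Y=5]  = -3.
Change = -1 − (-3) = 2.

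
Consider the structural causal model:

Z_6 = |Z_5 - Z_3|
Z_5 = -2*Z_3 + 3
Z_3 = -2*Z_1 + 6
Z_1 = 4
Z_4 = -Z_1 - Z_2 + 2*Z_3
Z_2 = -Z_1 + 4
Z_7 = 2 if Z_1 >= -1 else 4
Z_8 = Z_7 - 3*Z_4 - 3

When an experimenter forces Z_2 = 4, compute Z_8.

do(Z_2=4) replaces the equation Z_2 = -Z_1 + 4 with the constant Z_2 = 4.
Z_3 = -2*Z_1 + 6  [with Z_1=4]  = -2
Z_4 = -Z_1 - Z_2 + 2*Z_3  [with Z_1=4, Z_2=4, Z_3=-2]  = -12
Z_7 = 2 if Z_1 >= -1 else 4  [with Z_1=4]  = 2
Z_8 = Z_7 - 3*Z_4 - 3  [with Z_7=2, Z_4=-12]  = 35

35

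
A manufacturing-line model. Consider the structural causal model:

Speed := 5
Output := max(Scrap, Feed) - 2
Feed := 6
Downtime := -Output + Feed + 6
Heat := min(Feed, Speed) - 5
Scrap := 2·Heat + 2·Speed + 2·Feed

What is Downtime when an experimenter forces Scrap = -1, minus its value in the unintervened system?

16

Under do(Scrap=-1), the mechanism Scrap := 2·Heat + 2·Speed + 2·Feed is discarded; Scrap is fixed at -1.
Output = max(Scrap, Feed) - 2  [with Scrap=-1, Feed=6]  = 4
Downtime = -Output + Feed + 6  [with Output=4, Feed=6]  = 8
Without intervention: Heat = min(Feed, Speed) - 5  [with Feed=6, Speed=5]  = 0; Scrap = 2·Heat + 2·Speed + 2·Feed  [with Heat=0, Speed=5, Feed=6]  = 22; Output = max(Scrap, Feed) - 2  [with Scrap=22, Feed=6]  = 20; Downtime = -Output + Feed + 6  [with Output=20, Feed=6]  = -8.
Change = 8 − (-8) = 16.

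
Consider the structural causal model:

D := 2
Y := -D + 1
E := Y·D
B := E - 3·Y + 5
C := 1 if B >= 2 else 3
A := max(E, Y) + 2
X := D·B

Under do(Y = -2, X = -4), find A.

0

Under do(Y = -2, X = -4), each intervened variable's structural equation is replaced by its fixed value.
E = Y·D  [with Y=-2, D=2]  = -4
A = max(E, Y) + 2  [with E=-4, Y=-2]  = 0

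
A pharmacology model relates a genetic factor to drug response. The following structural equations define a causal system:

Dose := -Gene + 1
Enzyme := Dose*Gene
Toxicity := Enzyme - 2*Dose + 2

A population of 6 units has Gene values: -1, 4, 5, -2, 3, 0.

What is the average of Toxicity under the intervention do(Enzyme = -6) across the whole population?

-3

do(Enzyme=-6) breaks Enzyme's dependence on Gene. With Enzyme=-6 fixed, Toxicity across the units is -8, 2, 4, -10, 0, -6, mean -3.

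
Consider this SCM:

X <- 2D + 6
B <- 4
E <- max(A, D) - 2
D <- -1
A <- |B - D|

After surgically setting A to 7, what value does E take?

do(A=7) replaces the equation A <- |B - D| with the constant A = 7.
E = max(A, D) - 2  [with A=7, D=-1]  = 5

5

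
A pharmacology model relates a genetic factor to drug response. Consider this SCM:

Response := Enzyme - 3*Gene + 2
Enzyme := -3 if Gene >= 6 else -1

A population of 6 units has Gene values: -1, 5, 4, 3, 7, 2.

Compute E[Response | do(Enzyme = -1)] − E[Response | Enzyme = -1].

-2.2

do(Enzyme=-1) breaks Enzyme's dependence on Gene. With Enzyme=-1 fixed, Response across the units is 4, -14, -11, -8, -20, -5, mean -9.
E[Response|Enzyme=-1] averages over only the 5 units with Enzyme=-1 (Gene = -1, 5, 4, 3, 2): Response = 4, -14, -11, -8, -5, mean -6.8.
Difference = -9 − (-6.8) = -2.2.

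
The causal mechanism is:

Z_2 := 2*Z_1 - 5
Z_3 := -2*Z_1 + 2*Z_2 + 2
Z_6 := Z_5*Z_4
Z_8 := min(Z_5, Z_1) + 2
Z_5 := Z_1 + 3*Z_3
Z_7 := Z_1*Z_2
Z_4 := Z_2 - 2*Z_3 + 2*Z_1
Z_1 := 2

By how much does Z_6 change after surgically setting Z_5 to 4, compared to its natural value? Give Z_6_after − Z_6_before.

154

The intervention breaks the incoming arrows to Z_5: Z_5 := Z_1 + 3*Z_3 no longer applies, and Z_5 = 4.
Z_2 = 2*Z_1 - 5  [with Z_1=2]  = -1
Z_3 = -2*Z_1 + 2*Z_2 + 2  [with Z_1=2, Z_2=-1]  = -4
Z_4 = Z_2 - 2*Z_3 + 2*Z_1  [with Z_2=-1, Z_3=-4, Z_1=2]  = 11
Z_6 = Z_5*Z_4  [with Z_5=4, Z_4=11]  = 44
Without intervention: Z_2 = 2*Z_1 - 5  [with Z_1=2]  = -1; Z_3 = -2*Z_1 + 2*Z_2 + 2  [with Z_1=2, Z_2=-1]  = -4; Z_4 = Z_2 - 2*Z_3 + 2*Z_1  [with Z_2=-1, Z_3=-4, Z_1=2]  = 11; Z_5 = Z_1 + 3*Z_3  [with Z_1=2, Z_3=-4]  = -10; Z_6 = Z_5*Z_4  [with Z_5=-10, Z_4=11]  = -110.
Change = 44 − (-110) = 154.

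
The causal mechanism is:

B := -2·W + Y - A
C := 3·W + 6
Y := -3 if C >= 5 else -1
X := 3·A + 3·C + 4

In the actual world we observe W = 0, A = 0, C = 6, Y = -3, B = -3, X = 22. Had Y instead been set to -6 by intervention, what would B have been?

-6

Intervening sets Y = -6 and removes its equation (Y := -3 if C >= 5 else -1).
B = -2·W + Y - A  [with W=0, Y=-6, A=0]  = -6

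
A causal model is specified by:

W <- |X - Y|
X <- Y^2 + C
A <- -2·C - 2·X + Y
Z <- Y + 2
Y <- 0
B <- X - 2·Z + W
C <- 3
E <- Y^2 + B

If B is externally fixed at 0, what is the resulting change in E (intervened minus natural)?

-2

do(B=0) replaces the equation B <- X - 2·Z + W with the constant B = 0.
E = Y^2 + B  [with Y=0, B=0]  = 0
Without intervention: X = Y^2 + C  [with Y=0, C=3]  = 3; Z = Y + 2  [with Y=0]  = 2; W = |X - Y|  [with X=3, Y=0]  = 3; B = X - 2·Z + W  [with X=3, Z=2, W=3]  = 2; E = Y^2 + B  [with Y=0, B=2]  = 2.
Change = 0 − 2 = -2.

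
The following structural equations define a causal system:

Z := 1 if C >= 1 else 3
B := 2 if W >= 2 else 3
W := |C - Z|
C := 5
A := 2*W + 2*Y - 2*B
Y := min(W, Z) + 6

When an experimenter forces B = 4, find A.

14

Under do(B=4), the mechanism B := 2 if W >= 2 else 3 is discarded; B is fixed at 4.
Z = 1 if C >= 1 else 3  [with C=5]  = 1
W = |C - Z|  [with C=5, Z=1]  = 4
Y = min(W, Z) + 6  [with W=4, Z=1]  = 7
A = 2*W + 2*Y - 2*B  [with W=4, Y=7, B=4]  = 14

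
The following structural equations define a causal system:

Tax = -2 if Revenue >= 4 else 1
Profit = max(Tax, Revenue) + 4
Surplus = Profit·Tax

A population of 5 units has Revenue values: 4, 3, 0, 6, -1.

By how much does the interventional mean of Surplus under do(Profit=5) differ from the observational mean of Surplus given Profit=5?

Under do(Profit=5), Profit's equation is replaced by Profit=5 for every unit. Per-unit Surplus: -10, 5, 5, -10, 5. Mean = -1.
Conditioning on Profit=5 selects the 2 unit(s) with Revenue ∈ {0, -1}. Their Surplus values: 5, 5. Mean = 5.
Difference = -1 − 5 = -6.

-6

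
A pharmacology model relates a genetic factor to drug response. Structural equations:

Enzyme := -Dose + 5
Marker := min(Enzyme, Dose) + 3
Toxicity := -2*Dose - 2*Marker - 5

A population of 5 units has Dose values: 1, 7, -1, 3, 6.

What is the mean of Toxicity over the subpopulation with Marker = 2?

Conditioning on Marker=2 selects the 2 unit(s) with Dose ∈ {-1, 6}. Their Toxicity values: -7, -21. Mean = -14.

-14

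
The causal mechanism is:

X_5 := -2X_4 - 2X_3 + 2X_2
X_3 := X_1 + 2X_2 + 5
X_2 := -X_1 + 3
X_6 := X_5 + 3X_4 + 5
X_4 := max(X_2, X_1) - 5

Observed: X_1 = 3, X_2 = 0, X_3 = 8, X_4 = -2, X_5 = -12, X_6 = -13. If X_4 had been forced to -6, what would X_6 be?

Under do(X_4=-6), the mechanism X_4 := max(X_2, X_1) - 5 is discarded; X_4 is fixed at -6.
X_2 = -X_1 + 3  [with X_1=3]  = 0
X_3 = X_1 + 2X_2 + 5  [with X_1=3, X_2=0]  = 8
X_5 = -2X_4 - 2X_3 + 2X_2  [with X_4=-6, X_3=8, X_2=0]  = -4
X_6 = X_5 + 3X_4 + 5  [with X_5=-4, X_4=-6]  = -17

-17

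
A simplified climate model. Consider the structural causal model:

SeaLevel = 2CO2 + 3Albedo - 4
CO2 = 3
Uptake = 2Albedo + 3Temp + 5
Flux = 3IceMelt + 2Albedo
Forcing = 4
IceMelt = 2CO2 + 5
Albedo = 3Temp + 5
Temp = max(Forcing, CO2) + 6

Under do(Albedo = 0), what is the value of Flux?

33

Under do(Albedo=0), the mechanism Albedo = 3Temp + 5 is discarded; Albedo is fixed at 0.
IceMelt = 2CO2 + 5  [with CO2=3]  = 11
Flux = 3IceMelt + 2Albedo  [with IceMelt=11, Albedo=0]  = 33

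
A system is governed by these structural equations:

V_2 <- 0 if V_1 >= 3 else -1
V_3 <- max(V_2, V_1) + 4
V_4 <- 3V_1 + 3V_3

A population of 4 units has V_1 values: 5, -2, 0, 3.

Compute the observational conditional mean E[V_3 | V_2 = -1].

Conditioning on V_2=-1 selects the 2 unit(s) with V_1 ∈ {-2, 0}. Their V_3 values: 3, 4. Mean = 3.5.

3.5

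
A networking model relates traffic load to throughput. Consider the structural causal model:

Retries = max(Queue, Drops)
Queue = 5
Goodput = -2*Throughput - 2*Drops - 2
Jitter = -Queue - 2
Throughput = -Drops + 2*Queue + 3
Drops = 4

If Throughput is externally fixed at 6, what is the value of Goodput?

-22

The intervention breaks the incoming arrows to Throughput: Throughput = -Drops + 2*Queue + 3 no longer applies, and Throughput = 6.
Goodput = -2*Throughput - 2*Drops - 2  [with Throughput=6, Drops=4]  = -22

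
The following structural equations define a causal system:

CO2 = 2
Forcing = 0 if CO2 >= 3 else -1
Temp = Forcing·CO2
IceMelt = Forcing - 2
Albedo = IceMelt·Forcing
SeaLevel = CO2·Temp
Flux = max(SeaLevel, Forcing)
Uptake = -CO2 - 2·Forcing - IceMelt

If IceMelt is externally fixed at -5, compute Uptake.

5

do(IceMelt=-5) replaces the equation IceMelt = Forcing - 2 with the constant IceMelt = -5.
Forcing = 0 if CO2 >= 3 else -1  [with CO2=2]  = -1
Uptake = -CO2 - 2·Forcing - IceMelt  [with CO2=2, Forcing=-1, IceMelt=-5]  = 5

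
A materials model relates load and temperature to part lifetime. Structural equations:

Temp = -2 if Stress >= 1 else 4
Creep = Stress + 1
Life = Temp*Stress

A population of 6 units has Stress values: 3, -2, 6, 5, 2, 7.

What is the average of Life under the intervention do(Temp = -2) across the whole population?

-7

do(Temp=-2) breaks Temp's dependence on Stress. With Temp=-2 fixed, Life across the units is -6, 4, -12, -10, -4, -14, mean -7.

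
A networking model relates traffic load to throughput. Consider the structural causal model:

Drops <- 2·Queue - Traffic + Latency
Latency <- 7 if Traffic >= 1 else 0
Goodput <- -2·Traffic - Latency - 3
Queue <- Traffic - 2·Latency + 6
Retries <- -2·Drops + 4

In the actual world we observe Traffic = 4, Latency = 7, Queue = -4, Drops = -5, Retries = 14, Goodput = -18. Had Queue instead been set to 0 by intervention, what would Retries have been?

-2

do(Queue=0) replaces the equation Queue <- Traffic - 2·Latency + 6 with the constant Queue = 0.
Latency = 7 if Traffic >= 1 else 0  [with Traffic=4]  = 7
Drops = 2·Queue - Traffic + Latency  [with Queue=0, Traffic=4, Latency=7]  = 3
Retries = -2·Drops + 4  [with Drops=3]  = -2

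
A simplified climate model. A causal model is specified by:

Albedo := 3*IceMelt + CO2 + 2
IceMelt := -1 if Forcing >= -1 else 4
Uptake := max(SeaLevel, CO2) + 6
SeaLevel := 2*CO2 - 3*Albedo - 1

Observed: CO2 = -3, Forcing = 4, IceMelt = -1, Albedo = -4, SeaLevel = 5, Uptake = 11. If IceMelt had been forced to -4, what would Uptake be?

The intervention breaks the incoming arrows to IceMelt: IceMelt := -1 if Forcing >= -1 else 4 no longer applies, and IceMelt = -4.
Albedo = 3*IceMelt + CO2 + 2  [with IceMelt=-4, CO2=-3]  = -13
SeaLevel = 2*CO2 - 3*Albedo - 1  [with CO2=-3, Albedo=-13]  = 32
Uptake = max(SeaLevel, CO2) + 6  [with SeaLevel=32, CO2=-3]  = 38

38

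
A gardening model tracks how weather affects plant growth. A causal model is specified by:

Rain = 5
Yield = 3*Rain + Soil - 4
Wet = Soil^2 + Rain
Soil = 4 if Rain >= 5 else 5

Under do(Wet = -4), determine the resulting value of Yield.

15

The intervention breaks the incoming arrows to Wet: Wet = Soil^2 + Rain no longer applies, and Wet = -4.
Yield is not downstream of the intervention, so its value is determined by the original equations.
Soil = 4 if Rain >= 5 else 5  [with Rain=5]  = 4
Yield = 3*Rain + Soil - 4  [with Rain=5, Soil=4]  = 15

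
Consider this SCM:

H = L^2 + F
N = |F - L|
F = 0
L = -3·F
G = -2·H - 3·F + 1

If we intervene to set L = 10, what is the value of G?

-199

do(L=10) replaces the equation L = -3·F with the constant L = 10.
H = L^2 + F  [with L=10, F=0]  = 100
G = -2·H - 3·F + 1  [with H=100, F=0]  = -199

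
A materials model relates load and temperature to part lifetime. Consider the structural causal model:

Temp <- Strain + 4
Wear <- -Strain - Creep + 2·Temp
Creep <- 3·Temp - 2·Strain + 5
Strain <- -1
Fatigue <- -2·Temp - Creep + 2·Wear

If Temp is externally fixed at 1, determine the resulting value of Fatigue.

do(Temp=1) replaces the equation Temp <- Strain + 4 with the constant Temp = 1.
Creep = 3·Temp - 2·Strain + 5  [with Temp=1, Strain=-1]  = 10
Wear = -Strain - Creep + 2·Temp  [with Strain=-1, Creep=10, Temp=1]  = -7
Fatigue = -2·Temp - Creep + 2·Wear  [with Temp=1, Creep=10, Wear=-7]  = -26

-26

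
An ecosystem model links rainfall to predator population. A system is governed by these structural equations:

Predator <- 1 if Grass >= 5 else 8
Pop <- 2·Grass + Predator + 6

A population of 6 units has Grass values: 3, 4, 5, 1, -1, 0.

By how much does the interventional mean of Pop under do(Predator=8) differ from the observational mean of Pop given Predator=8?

The intervention sets Predator=8 in all 6 units regardless of Grass. Recomputing Pop per unit gives 20, 22, 24, 16, 12, 14; average 18.
Observing Predator=8 restricts to units where Predator's equation naturally yields 8: Grass ∈ {3, 4, 1, -1, 0}. In that subpopulation Pop = 20, 22, 16, 12, 14, mean 16.8.
Difference = 18 − 16.8 = 1.2.

1.2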